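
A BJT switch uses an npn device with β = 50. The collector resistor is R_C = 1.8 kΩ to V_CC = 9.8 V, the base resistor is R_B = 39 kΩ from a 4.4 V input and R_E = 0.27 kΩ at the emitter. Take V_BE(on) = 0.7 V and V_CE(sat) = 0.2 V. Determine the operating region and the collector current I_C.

active; I_C ≈ 3.5 mA

Assume active. Base-emitter loop: I_B = (V_BB − V_BE)/(R_B + (β+1)R_E) = (4.4 − 0.7)/(39 + 51×0.27) = 0.0701 mA.
I_C = β·I_B = 50×0.0701 = 3.51 mA.
V_CE = V_CC − I_C·R_C − I_E·R_E = 9.8 − 3.51×1.8 − 3.58×0.27 = 2.52 V > V_CE(sat), so the active-region assumption holds.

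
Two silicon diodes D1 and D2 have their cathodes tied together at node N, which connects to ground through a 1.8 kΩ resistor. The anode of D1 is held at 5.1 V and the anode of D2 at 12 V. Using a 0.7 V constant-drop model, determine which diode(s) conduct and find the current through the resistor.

Assume both conduct. Then node N would need to be at both 5.1−0.7 = 4.4 V and 12−0.7 = 11.3 V, which is impossible.
Assume only D2 conducts: V_N = 12 − 0.7 = 11.3 V, so I_R = 11.3/1.8 = 6.28 mA.
Check D1: its anode-to-cathode voltage is 5.1 − 11.3 = -6.2 V < 0.7 V, so it is off. The assumption is consistent.

Only D2 conducts; I_R ≈ 6.3 mA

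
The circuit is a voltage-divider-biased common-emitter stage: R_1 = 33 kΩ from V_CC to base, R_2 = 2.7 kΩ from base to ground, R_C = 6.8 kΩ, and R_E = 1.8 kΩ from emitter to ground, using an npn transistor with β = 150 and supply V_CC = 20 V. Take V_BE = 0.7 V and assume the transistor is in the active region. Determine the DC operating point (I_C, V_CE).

I_C ≈ 0.44 mA, V_CE ≈ 16 V

Thevenize the base divider: V_Th = V_CC·R_2/(R_1+R_2) = 20×2.7/35.7 = 1.51 V, R_Th = R_1‖R_2 = 2.5 kΩ.
Base-emitter loop: V_Th = I_B·R_Th + V_BE + (β+1)I_B·R_E, so I_B = (1.51 − 0.7) / (2.5 + 151×1.8) = 0.00296 mA.
I_C = β·I_B = 150×0.00296 = 0.444 mA, and I_E = (β+1)I_B = 0.447 mA.
V_CE = V_CC − I_C·R_C − I_E·R_E = 20 − 0.444×6.8 − 0.447×1.8 = 16.2 V.
V_CE = 16.2 V > 0.2 V confirms active-region operation.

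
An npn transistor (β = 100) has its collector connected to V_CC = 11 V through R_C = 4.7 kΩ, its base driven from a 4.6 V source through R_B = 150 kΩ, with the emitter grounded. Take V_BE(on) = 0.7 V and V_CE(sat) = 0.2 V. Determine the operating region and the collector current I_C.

saturation; I_C ≈ 2.3 mA

Assume active: I_B = (4.6 − 0.7)/150 = 0.026 mA, giving I_C = β·I_B = 2.6 mA.
But then V_CE = 11 − 2.6×4.7 = -1.22 V < V_CE(sat) = 0.2 V — impossible in the active region.
So the transistor is saturated. With V_CE = 0.2 V, I_C = (V_CC − 0.2)/R_C = 10.8/4.7 = 2.3 mA.
Check: β·I_B = 2.6 mA > I_C = 2.3 mA, confirming saturation.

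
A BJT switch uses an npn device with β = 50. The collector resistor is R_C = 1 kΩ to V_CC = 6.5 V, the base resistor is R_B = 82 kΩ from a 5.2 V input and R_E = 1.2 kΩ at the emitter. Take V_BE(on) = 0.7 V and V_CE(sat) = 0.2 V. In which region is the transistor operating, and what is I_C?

Assume active. Base-emitter loop: I_B = (V_BB − V_BE)/(R_B + (β+1)R_E) = (5.2 − 0.7)/(82 + 51×1.2) = 0.0314 mA.
I_C = β·I_B = 50×0.0314 = 1.57 mA.
V_CE = V_CC − I_C·R_C − I_E·R_E = 6.5 − 1.57×1 − 1.6×1.2 = 3.01 V > V_CE(sat), so the active-region assumption holds.

active; I_C ≈ 1.6 mA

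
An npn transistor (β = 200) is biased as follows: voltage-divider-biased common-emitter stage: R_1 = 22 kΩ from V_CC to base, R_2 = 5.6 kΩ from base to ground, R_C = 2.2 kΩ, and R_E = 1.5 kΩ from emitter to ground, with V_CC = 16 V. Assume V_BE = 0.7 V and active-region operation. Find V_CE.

Thevenize the base divider: V_Th = V_CC·R_2/(R_1+R_2) = 16×5.6/27.6 = 3.25 V, R_Th = R_1‖R_2 = 4.46 kΩ.
Base-emitter loop: V_Th = I_B·R_Th + V_BE + (β+1)I_B·R_E, so I_B = (3.25 − 0.7) / (4.46 + 201×1.5) = 0.00832 mA.
I_C = β·I_B = 200×0.00832 = 1.66 mA, and I_E = (β+1)I_B = 1.67 mA.
V_CE = V_CC − I_C·R_C − I_E·R_E = 16 − 1.66×2.2 − 1.67×1.5 = 9.83 V.
V_CE = 9.83 V > 0.2 V confirms active-region operation.

V_CE ≈ 9.8 V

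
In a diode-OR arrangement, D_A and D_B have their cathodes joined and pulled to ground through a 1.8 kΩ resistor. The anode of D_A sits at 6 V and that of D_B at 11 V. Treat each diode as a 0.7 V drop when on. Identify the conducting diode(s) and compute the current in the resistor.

Assume both conduct. Then node N would need to be at both 6−0.7 = 5.3 V and 11−0.7 = 10.3 V, which is impossible.
Assume only D_B conducts: V_N = 11 − 0.7 = 10.3 V, so I_R = 10.3/1.8 = 5.72 mA.
Check D_A: its anode-to-cathode voltage is 6 − 10.3 = -4.3 V < 0.7 V, so it is off. The assumption is consistent.

Only D_B conducts; I_R ≈ 5.7 mA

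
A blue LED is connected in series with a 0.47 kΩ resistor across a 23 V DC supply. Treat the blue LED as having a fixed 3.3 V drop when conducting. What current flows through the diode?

KVL around the loop: 23 = V_D + I·R = 3.3 + I × 0.47 kΩ.
So I = (23 − 3.3) / 0.47 kΩ = 19.7 / 0.47 = 41.9 mA.

I ≈ 42 mA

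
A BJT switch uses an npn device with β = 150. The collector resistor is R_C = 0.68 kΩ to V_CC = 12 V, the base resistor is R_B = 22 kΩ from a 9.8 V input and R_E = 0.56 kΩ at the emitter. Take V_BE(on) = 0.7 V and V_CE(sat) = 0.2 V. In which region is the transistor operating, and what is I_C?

Assume active: I_B = (9.8 − 0.7)/(22 + 151×0.56) = 0.0854 mA, I_C = β·I_B = 12.8 mA.
Then V_CE = 12 − 12.8×0.68 − 12.9×0.56 = -3.93 V < 0.2 V — the active assumption fails.
Re-solve with V_CE = 0.2 V. KCL at the emitter: V_E/R_E = (V_BB−0.7−V_E)/R_B + (V_CC−0.2−V_E)/R_C, giving V_E = 5.38 V.
I_C = (V_CC − 0.2 − V_E)/R_C = (11.8 − 5.38)/0.68 = 9.44 mA.
Check: I_B = (9.1 − 5.38)/22 = 0.169 mA, and β·I_B = 25.4 mA > I_C, confirming saturation.

saturation; I_C ≈ 9.4 mA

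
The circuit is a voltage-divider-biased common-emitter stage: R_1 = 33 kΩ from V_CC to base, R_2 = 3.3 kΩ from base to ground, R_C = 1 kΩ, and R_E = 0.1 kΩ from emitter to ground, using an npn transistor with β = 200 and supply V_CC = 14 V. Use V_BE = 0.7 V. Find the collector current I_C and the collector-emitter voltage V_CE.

I_C ≈ 5 mA, V_CE ≈ 8.5 V

Thevenize the base divider: V_Th = V_CC·R_2/(R_1+R_2) = 14×3.3/36.3 = 1.27 V, R_Th = R_1‖R_2 = 3 kΩ.
Base-emitter loop: V_Th = I_B·R_Th + V_BE + (β+1)I_B·R_E, so I_B = (1.27 − 0.7) / (3 + 201×0.1) = 0.0248 mA.
I_C = β·I_B = 200×0.0248 = 4.96 mA, and I_E = (β+1)I_B = 4.98 mA.
V_CE = V_CC − I_C·R_C − I_E·R_E = 14 − 4.96×1 − 4.98×0.1 = 8.54 V.
V_CE = 8.54 V > 0.2 V confirms active-region operation.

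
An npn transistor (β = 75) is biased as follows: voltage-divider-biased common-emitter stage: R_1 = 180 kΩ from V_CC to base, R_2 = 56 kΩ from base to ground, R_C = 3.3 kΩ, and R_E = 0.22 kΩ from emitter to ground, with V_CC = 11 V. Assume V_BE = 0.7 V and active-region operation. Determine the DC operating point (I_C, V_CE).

I_C ≈ 2.4 mA, V_CE ≈ 2.5 V

Thevenize the base divider: V_Th = V_CC·R_2/(R_1+R_2) = 11×56/236 = 2.61 V, R_Th = R_1‖R_2 = 42.7 kΩ.
Base-emitter loop: V_Th = I_B·R_Th + V_BE + (β+1)I_B·R_E, so I_B = (2.61 − 0.7) / (42.7 + 76×0.22) = 0.0321 mA.
I_C = β·I_B = 75×0.0321 = 2.41 mA, and I_E = (β+1)I_B = 2.44 mA.
V_CE = V_CC − I_C·R_C − I_E·R_E = 11 − 2.41×3.3 − 2.44×0.22 = 2.51 V.
V_CE = 2.51 V > 0.2 V confirms active-region operation.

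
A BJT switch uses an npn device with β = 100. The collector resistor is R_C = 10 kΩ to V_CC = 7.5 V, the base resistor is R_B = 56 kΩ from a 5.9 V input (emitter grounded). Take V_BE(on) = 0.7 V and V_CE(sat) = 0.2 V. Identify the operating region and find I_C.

saturation; I_C ≈ 0.73 mA

Assume active: I_B = (5.9 − 0.7)/56 = 0.0929 mA, giving I_C = β·I_B = 9.29 mA.
But then V_CE = 7.5 − 9.29×10 = -85.4 V < V_CE(sat) = 0.2 V — impossible in the active region.
So the transistor is saturated. With V_CE = 0.2 V, I_C = (V_CC − 0.2)/R_C = 7.3/10 = 0.73 mA.
Check: β·I_B = 9.29 mA > I_C = 0.73 mA, confirming saturation.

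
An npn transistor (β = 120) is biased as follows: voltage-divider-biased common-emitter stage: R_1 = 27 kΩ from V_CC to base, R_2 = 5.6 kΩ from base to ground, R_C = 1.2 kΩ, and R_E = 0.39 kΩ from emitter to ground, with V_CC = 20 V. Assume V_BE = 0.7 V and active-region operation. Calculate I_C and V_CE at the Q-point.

Thevenize the base divider: V_Th = V_CC·R_2/(R_1+R_2) = 20×5.6/32.6 = 3.44 V, R_Th = R_1‖R_2 = 4.64 kΩ.
Base-emitter loop: V_Th = I_B·R_Th + V_BE + (β+1)I_B·R_E, so I_B = (3.44 − 0.7) / (4.64 + 121×0.39) = 0.0528 mA.
I_C = β·I_B = 120×0.0528 = 6.33 mA, and I_E = (β+1)I_B = 6.39 mA.
V_CE = V_CC − I_C·R_C − I_E·R_E = 20 − 6.33×1.2 − 6.39×0.39 = 9.91 V.
V_CE = 9.91 V > 0.2 V confirms active-region operation.

I_C ≈ 6.3 mA, V_CE ≈ 9.9 V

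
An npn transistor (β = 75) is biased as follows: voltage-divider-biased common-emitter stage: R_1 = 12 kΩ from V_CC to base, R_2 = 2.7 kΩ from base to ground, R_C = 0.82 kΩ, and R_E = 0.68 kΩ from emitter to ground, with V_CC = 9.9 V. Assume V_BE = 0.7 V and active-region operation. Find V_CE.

Thevenize the base divider: V_Th = V_CC·R_2/(R_1+R_2) = 9.9×2.7/14.7 = 1.82 V, R_Th = R_1‖R_2 = 2.2 kΩ.
Base-emitter loop: V_Th = I_B·R_Th + V_BE + (β+1)I_B·R_E, so I_B = (1.82 − 0.7) / (2.2 + 76×0.68) = 0.0208 mA.
I_C = β·I_B = 75×0.0208 = 1.56 mA, and I_E = (β+1)I_B = 1.58 mA.
V_CE = V_CC − I_C·R_C − I_E·R_E = 9.9 − 1.56×0.82 − 1.58×0.68 = 7.55 V.
V_CE = 7.55 V > 0.2 V confirms active-region operation.

V_CE ≈ 7.6 V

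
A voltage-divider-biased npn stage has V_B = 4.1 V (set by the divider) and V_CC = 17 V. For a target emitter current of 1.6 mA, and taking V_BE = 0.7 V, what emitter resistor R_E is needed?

V_E = V_B − V_BE = 4.1 − 0.7 = 3.4 V.
R_E = V_E / I_E = 3.4 / 1.6 = 2.12 kΩ.

R_E ≈ 2.1 kΩ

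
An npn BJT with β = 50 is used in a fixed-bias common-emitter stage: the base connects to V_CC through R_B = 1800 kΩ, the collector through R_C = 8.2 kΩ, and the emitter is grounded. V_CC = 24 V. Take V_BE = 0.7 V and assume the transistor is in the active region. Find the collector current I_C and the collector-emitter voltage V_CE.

I_C ≈ 0.65 mA, V_CE ≈ 19 V

Base loop: V_CC = I_B·R_B + V_BE, so I_B = (24 − 0.7)/1800 kΩ = 0.0129 mA.
In the active region I_C = β·I_B = 50 × 0.0129 = 0.647 mA.
Collector loop: V_CE = V_CC − I_C·R_C = 24 − 0.647×8.2 = 18.7 V.
Since V_CE = 18.7 V > V_CE(sat) ≈ 0.2 V, the transistor is in the active region as assumed.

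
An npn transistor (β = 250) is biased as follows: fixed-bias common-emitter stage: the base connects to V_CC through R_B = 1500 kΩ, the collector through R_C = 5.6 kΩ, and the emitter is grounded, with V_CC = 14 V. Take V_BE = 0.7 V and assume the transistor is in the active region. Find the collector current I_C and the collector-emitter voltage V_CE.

Base loop: V_CC = I_B·R_B + V_BE, so I_B = (14 − 0.7)/1500 kΩ = 0.00887 mA.
In the active region I_C = β·I_B = 250 × 0.00887 = 2.22 mA.
Collector loop: V_CE = V_CC − I_C·R_C = 14 − 2.22×5.6 = 1.59 V.
Since V_CE = 1.59 V > V_CE(sat) ≈ 0.2 V, the transistor is in the active region as assumed.

I_C ≈ 2.2 mA, V_CE ≈ 1.6 V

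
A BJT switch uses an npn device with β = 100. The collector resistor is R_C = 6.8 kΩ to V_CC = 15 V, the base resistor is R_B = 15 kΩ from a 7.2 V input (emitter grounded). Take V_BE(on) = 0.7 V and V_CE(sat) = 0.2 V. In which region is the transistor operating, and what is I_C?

Assume active: I_B = (7.2 − 0.7)/15 = 0.433 mA, giving I_C = β·I_B = 43.3 mA.
But then V_CE = 15 − 43.3×6.8 = -280 V < V_CE(sat) = 0.2 V — impossible in the active region.
So the transistor is saturated. With V_CE = 0.2 V, I_C = (V_CC − 0.2)/R_C = 14.8/6.8 = 2.18 mA.
Check: β·I_B = 43.3 mA > I_C = 2.18 mA, confirming saturation.

saturation; I_C ≈ 2.2 mA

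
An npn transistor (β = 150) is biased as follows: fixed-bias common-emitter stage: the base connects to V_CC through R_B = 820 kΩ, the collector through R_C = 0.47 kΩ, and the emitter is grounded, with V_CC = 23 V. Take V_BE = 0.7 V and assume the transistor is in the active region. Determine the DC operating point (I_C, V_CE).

Base loop: V_CC = I_B·R_B + V_BE, so I_B = (23 − 0.7)/820 kΩ = 0.0272 mA.
In the active region I_C = β·I_B = 150 × 0.0272 = 4.08 mA.
Collector loop: V_CE = V_CC − I_C·R_C = 23 − 4.08×0.47 = 21.1 V.
Since V_CE = 21.1 V > V_CE(sat) ≈ 0.2 V, the transistor is in the active region as assumed.

I_C ≈ 4.1 mA, V_CE ≈ 21 V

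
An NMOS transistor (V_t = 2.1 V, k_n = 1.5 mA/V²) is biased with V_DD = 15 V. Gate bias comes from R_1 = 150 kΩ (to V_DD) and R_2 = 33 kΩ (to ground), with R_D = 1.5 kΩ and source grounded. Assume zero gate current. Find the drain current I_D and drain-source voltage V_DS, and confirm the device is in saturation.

V_G = V_DD·R_2/(R_1+R_2) = 15×33/183 = 2.7 V. With the source grounded, V_GS = V_G = 2.7 V.
Assume saturation: I_D = (k_n/2)(V_GS − V_t)² = (1.5/2)×(2.7 − 2.1)² = 0.75×0.605² = 0.274 mA.
V_DS = V_DD − I_D·R_D = 15 − 0.274×1.5 = 14.6 V.
Saturation requires V_DS ≥ V_GS − V_t = 0.605 V; 14.6 ≥ 0.605 ✓.

I_D ≈ 0.27 mA, V_DS ≈ 15 V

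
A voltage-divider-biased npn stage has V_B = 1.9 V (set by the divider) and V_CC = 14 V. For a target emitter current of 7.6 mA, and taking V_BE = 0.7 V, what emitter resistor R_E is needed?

V_E = V_B − V_BE = 1.9 − 0.7 = 1.2 V.
R_E = V_E / I_E = 1.2 / 7.6 = 0.158 kΩ.

R_E ≈ 0.16 kΩ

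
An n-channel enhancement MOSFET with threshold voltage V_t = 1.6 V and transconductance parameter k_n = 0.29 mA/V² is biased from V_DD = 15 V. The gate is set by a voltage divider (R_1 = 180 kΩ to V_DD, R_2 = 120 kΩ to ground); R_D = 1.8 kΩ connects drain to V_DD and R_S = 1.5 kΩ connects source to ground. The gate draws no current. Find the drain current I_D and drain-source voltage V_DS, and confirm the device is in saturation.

I_D ≈ 1.1 mA, V_DS ≈ 11 V

V_G = V_DD·R_2/(R_1+R_2) = 15×120/300 = 6 V.
Assume saturation: I_D = (k_n/2)(V_GS − V_t)² with V_GS = V_G − I_D·R_S = 6 − 1.5·I_D.
Substituting gives 0.326·I_D² − 2.91·I_D + 2.81 = 0, with roots I_D = 1.1 or 7.83 mA.
The root I_D = 7.83 mA gives V_GS = -5.75 V ≤ V_t, so take I_D = 1.1 mA.
Then V_GS = 4.35 V and V_DS = V_DD − I_D(R_D+R_S) = 15 − 1.1×3.3 = 11.4 V.
Saturation requires V_DS ≥ V_GS − V_t = 2.75 V; 11.4 ≥ 2.75 ✓.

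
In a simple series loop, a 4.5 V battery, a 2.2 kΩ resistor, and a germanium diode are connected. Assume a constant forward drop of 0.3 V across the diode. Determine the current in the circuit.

I ≈ 1.9 mA

KVL around the loop: 4.5 = V_D + I·R = 0.3 + I × 2.2 kΩ.
So I = (4.5 − 0.3) / 2.2 kΩ = 4.2 / 2.2 = 1.91 mA.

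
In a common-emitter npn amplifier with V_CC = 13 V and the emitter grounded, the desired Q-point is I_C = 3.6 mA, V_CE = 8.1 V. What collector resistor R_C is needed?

Collector loop: V_CC = I_C·R_C + V_CE.
R_C = (V_CC − V_CE)/I_C = (13 − 8.1)/3.6 = 1.36 kΩ.

R_C ≈ 1.4 kΩ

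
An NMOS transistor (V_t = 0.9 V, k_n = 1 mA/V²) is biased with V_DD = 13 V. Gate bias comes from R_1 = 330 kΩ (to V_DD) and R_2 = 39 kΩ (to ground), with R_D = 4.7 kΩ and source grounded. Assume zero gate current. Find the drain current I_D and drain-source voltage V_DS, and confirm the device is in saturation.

I_D ≈ 0.11 mA, V_DS ≈ 12 V

V_G = V_DD·R_2/(R_1+R_2) = 13×39/369 = 1.37 V. With the source grounded, V_GS = V_G = 1.37 V.
Assume saturation: I_D = (k_n/2)(V_GS − V_t)² = (1/2)×(1.37 − 0.9)² = 0.5×0.474² = 0.112 mA.
V_DS = V_DD − I_D·R_D = 13 − 0.112×4.7 = 12.5 V.
Saturation requires V_DS ≥ V_GS − V_t = 0.474 V; 12.5 ≥ 0.474 ✓.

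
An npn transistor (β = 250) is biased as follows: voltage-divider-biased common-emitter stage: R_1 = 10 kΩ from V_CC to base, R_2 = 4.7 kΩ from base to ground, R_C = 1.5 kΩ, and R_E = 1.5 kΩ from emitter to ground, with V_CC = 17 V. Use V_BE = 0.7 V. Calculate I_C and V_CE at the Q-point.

Thevenize the base divider: V_Th = V_CC·R_2/(R_1+R_2) = 17×4.7/14.7 = 5.44 V, R_Th = R_1‖R_2 = 3.2 kΩ.
Base-emitter loop: V_Th = I_B·R_Th + V_BE + (β+1)I_B·R_E, so I_B = (5.44 − 0.7) / (3.2 + 251×1.5) = 0.0125 mA.
I_C = β·I_B = 250×0.0125 = 3.12 mA, and I_E = (β+1)I_B = 3.13 mA.
V_CE = V_CC − I_C·R_C − I_E·R_E = 17 − 3.12×1.5 − 3.13×1.5 = 7.63 V.
V_CE = 7.63 V > 0.2 V confirms active-region operation.

I_C ≈ 3.1 mA, V_CE ≈ 7.6 V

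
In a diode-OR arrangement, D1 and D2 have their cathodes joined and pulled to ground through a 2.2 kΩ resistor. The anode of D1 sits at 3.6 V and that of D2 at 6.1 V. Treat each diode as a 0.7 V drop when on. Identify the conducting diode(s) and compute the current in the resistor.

Only D2 conducts; I_R ≈ 2.5 mA

Assume both conduct. Then node N would need to be at both 3.6−0.7 = 2.9 V and 6.1−0.7 = 5.4 V, which is impossible.
Assume only D2 conducts: V_N = 6.1 − 0.7 = 5.4 V, so I_R = 5.4/2.2 = 2.45 mA.
Check D1: its anode-to-cathode voltage is 3.6 − 5.4 = -1.8 V < 0.7 V, so it is off. The assumption is consistent.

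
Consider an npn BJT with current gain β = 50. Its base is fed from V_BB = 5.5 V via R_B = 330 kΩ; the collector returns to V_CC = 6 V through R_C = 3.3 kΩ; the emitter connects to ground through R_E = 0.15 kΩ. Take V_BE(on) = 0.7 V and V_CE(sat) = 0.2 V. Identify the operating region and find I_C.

active; I_C ≈ 0.71 mA

Assume active. Base-emitter loop: I_B = (V_BB − V_BE)/(R_B + (β+1)R_E) = (5.5 − 0.7)/(330 + 51×0.15) = 0.0142 mA.
I_C = β·I_B = 50×0.0142 = 0.711 mA.
V_CE = V_CC − I_C·R_C − I_E·R_E = 6 − 0.711×3.3 − 0.725×0.15 = 3.55 V > V_CE(sat), so the active-region assumption holds.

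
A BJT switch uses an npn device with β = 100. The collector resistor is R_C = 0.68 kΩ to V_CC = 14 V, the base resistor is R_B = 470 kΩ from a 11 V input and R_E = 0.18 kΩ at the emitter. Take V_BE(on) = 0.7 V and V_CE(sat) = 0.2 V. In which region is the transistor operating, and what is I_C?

Assume active. Base-emitter loop: I_B = (V_BB − V_BE)/(R_B + (β+1)R_E) = (11 − 0.7)/(470 + 101×0.18) = 0.0211 mA.
I_C = β·I_B = 100×0.0211 = 2.11 mA.
V_CE = V_CC − I_C·R_C − I_E·R_E = 14 − 2.11×0.68 − 2.13×0.18 = 12.2 V > V_CE(sat), so the active-region assumption holds.

active; I_C ≈ 2.1 mA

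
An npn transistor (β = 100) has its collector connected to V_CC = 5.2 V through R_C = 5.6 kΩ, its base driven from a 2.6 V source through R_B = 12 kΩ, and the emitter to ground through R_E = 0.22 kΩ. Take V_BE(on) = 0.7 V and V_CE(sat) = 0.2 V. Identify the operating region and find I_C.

Assume active: I_B = (2.6 − 0.7)/(12 + 101×0.22) = 0.0555 mA, I_C = β·I_B = 5.55 mA.
Then V_CE = 5.2 − 5.55×5.6 − 5.61×0.22 = -27.1 V < 0.2 V — the active assumption fails.
Re-solve with V_CE = 0.2 V. KCL at the emitter: V_E/R_E = (V_BB−0.7−V_E)/R_B + (V_CC−0.2−V_E)/R_C, giving V_E = 0.219 V.
I_C = (V_CC − 0.2 − V_E)/R_C = (5 − 0.219)/5.6 = 0.854 mA.
Check: I_B = (1.9 − 0.219)/12 = 0.14 mA, and β·I_B = 14 mA > I_C, confirming saturation.

saturation; I_C ≈ 0.85 mA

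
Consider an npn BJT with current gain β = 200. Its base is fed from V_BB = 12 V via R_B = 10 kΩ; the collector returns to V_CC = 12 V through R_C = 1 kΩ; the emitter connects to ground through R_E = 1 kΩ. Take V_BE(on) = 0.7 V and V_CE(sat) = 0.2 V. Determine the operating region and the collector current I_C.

saturation; I_C ≈ 5.6 mA

Assume active: I_B = (12 − 0.7)/(10 + 201×1) = 0.0536 mA, I_C = β·I_B = 10.7 mA.
Then V_CE = 12 − 10.7×1 − 10.8×1 = -9.48 V < 0.2 V — the active assumption fails.
Re-solve with V_CE = 0.2 V. KCL at the emitter: V_E/R_E = (V_BB−0.7−V_E)/R_B + (V_CC−0.2−V_E)/R_C, giving V_E = 6.16 V.
I_C = (V_CC − 0.2 − V_E)/R_C = (11.8 − 6.16)/1 = 5.64 mA.
Check: I_B = (11.3 − 6.16)/10 = 0.514 mA, and β·I_B = 103 mA > I_C, confirming saturation.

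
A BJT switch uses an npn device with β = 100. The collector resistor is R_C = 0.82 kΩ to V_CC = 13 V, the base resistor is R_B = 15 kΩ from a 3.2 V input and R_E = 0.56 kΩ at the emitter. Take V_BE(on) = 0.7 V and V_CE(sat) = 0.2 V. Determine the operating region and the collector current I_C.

Assume active. Base-emitter loop: I_B = (V_BB − V_BE)/(R_B + (β+1)R_E) = (3.2 − 0.7)/(15 + 101×0.56) = 0.0349 mA.
I_C = β·I_B = 100×0.0349 = 3.49 mA.
V_CE = V_CC − I_C·R_C − I_E·R_E = 13 − 3.49×0.82 − 3.53×0.56 = 8.16 V > V_CE(sat), so the active-region assumption holds.

active; I_C ≈ 3.5 mA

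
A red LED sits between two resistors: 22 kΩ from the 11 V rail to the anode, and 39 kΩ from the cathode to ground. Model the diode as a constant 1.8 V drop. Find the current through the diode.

I ≈ 0.15 mA

The two resistors are in series with the diode, so KVL gives 11 = I·22 + 1.8 + I·39.
I = (11 − 1.8) / (22 + 39) kΩ = 9.2 / 61 = 0.151 mA.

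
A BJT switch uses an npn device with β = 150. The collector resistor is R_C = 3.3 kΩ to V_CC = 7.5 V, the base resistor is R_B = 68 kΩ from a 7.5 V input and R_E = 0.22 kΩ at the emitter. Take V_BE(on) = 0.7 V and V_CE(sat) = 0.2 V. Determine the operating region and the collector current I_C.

saturation; I_C ≈ 2.1 mA

Assume active: I_B = (7.5 − 0.7)/(68 + 151×0.22) = 0.0672 mA, I_C = β·I_B = 10.1 mA.
Then V_CE = 7.5 − 10.1×3.3 − 10.1×0.22 = -28 V < 0.2 V — the active assumption fails.
Re-solve with V_CE = 0.2 V. KCL at the emitter: V_E/R_E = (V_BB−0.7−V_E)/R_B + (V_CC−0.2−V_E)/R_C, giving V_E = 0.475 V.
I_C = (V_CC − 0.2 − V_E)/R_C = (7.3 − 0.475)/3.3 = 2.07 mA.
Check: I_B = (6.8 − 0.475)/68 = 0.093 mA, and β·I_B = 14 mA > I_C, confirming saturation.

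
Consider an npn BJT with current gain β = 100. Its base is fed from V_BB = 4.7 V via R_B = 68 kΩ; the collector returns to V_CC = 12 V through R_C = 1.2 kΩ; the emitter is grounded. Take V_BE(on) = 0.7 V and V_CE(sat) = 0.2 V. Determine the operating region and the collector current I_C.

Assume active. Base-emitter loop: I_B = (V_BB − V_BE)/R_B = (4.7 − 0.7)/68 = 0.0588 mA.
I_C = β·I_B = 100×0.0588 = 5.88 mA.
V_CE = V_CC − I_C·R_C = 12 − 5.88×1.2 = 4.94 V > V_CE(sat), so the active-region assumption holds.

active; I_C ≈ 5.9 mA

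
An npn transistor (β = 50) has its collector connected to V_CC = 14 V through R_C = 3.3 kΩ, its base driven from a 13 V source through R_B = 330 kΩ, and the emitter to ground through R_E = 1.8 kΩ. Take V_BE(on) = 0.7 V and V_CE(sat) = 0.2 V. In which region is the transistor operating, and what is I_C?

active; I_C ≈ 1.5 mA

Assume active. Base-emitter loop: I_B = (V_BB − V_BE)/(R_B + (β+1)R_E) = (13 − 0.7)/(330 + 51×1.8) = 0.0292 mA.
I_C = β·I_B = 50×0.0292 = 1.46 mA.
V_CE = V_CC − I_C·R_C − I_E·R_E = 14 − 1.46×3.3 − 1.49×1.8 = 6.51 V > V_CE(sat), so the active-region assumption holds.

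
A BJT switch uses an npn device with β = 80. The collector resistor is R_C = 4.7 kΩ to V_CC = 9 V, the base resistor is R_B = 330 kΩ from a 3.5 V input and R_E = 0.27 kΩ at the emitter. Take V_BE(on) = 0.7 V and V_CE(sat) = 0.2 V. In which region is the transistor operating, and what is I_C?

Assume active. Base-emitter loop: I_B = (V_BB − V_BE)/(R_B + (β+1)R_E) = (3.5 − 0.7)/(330 + 81×0.27) = 0.00796 mA.
I_C = β·I_B = 80×0.00796 = 0.637 mA.
V_CE = V_CC − I_C·R_C − I_E·R_E = 9 − 0.637×4.7 − 0.645×0.27 = 5.83 V > V_CE(sat), so the active-region assumption holds.

active; I_C ≈ 0.64 mA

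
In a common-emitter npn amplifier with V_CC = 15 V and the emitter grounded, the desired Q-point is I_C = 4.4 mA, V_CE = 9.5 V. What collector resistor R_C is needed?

Collector loop: V_CC = I_C·R_C + V_CE.
R_C = (V_CC − V_CE)/I_C = (15 − 9.5)/4.4 = 1.25 kΩ.

R_C ≈ 1.2 kΩ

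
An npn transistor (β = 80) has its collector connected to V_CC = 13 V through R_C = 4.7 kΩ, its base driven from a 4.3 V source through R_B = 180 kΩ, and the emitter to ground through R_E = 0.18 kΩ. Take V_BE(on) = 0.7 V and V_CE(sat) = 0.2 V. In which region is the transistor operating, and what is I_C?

active; I_C ≈ 1.5 mA

Assume active. Base-emitter loop: I_B = (V_BB − V_BE)/(R_B + (β+1)R_E) = (4.3 − 0.7)/(180 + 81×0.18) = 0.0185 mA.
I_C = β·I_B = 80×0.0185 = 1.48 mA.
V_CE = V_CC − I_C·R_C − I_E·R_E = 13 − 1.48×4.7 − 1.5×0.18 = 5.77 V > V_CE(sat), so the active-region assumption holds.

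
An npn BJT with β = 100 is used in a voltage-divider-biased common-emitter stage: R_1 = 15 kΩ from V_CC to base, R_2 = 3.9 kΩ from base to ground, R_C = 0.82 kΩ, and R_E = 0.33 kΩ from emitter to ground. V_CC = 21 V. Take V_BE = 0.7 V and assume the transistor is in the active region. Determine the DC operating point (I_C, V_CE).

Thevenize the base divider: V_Th = V_CC·R_2/(R_1+R_2) = 21×3.9/18.9 = 4.33 V, R_Th = R_1‖R_2 = 3.1 kΩ.
Base-emitter loop: V_Th = I_B·R_Th + V_BE + (β+1)I_B·R_E, so I_B = (4.33 − 0.7) / (3.1 + 101×0.33) = 0.0997 mA.
I_C = β·I_B = 100×0.0997 = 9.97 mA, and I_E = (β+1)I_B = 10.1 mA.
V_CE = V_CC − I_C·R_C − I_E·R_E = 21 − 9.97×0.82 − 10.1×0.33 = 9.5 V.
V_CE = 9.5 V > 0.2 V confirms active-region operation.

I_C ≈ 10 mA, V_CE ≈ 9.5 V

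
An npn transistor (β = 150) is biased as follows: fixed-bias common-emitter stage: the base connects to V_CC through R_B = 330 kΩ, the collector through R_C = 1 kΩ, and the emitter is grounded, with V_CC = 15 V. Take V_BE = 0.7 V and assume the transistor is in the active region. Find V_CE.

Base loop: V_CC = I_B·R_B + V_BE, so I_B = (15 − 0.7)/330 kΩ = 0.0433 mA.
In the active region I_C = β·I_B = 150 × 0.0433 = 6.5 mA.
Collector loop: V_CE = V_CC − I_C·R_C = 15 − 6.5×1 = 8.5 V.
Since V_CE = 8.5 V > V_CE(sat) ≈ 0.2 V, the transistor is in the active region as assumed.

V_CE ≈ 8.5 V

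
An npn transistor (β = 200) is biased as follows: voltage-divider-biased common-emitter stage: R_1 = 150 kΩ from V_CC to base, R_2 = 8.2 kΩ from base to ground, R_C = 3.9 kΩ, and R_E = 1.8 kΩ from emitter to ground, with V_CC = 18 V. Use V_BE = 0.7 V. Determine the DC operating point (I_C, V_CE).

I_C ≈ 0.13 mA, V_CE ≈ 17 V

Thevenize the base divider: V_Th = V_CC·R_2/(R_1+R_2) = 18×8.2/158 = 0.933 V, R_Th = R_1‖R_2 = 7.77 kΩ.
Base-emitter loop: V_Th = I_B·R_Th + V_BE + (β+1)I_B·R_E, so I_B = (0.933 − 0.7) / (7.77 + 201×1.8) = 0.00063 mA.
I_C = β·I_B = 200×0.00063 = 0.126 mA, and I_E = (β+1)I_B = 0.127 mA.
V_CE = V_CC − I_C·R_C − I_E·R_E = 18 − 0.126×3.9 − 0.127×1.8 = 17.3 V.
V_CE = 17.3 V > 0.2 V confirms active-region operation.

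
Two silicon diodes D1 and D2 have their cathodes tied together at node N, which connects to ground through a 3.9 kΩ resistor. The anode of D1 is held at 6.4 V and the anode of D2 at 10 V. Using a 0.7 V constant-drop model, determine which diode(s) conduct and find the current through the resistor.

Assume both conduct. Then node N would need to be at both 6.4−0.7 = 5.7 V and 10−0.7 = 9.3 V, which is impossible.
Assume only D2 conducts: V_N = 10 − 0.7 = 9.3 V, so I_R = 9.3/3.9 = 2.38 mA.
Check D1: its anode-to-cathode voltage is 6.4 − 9.3 = -2.9 V < 0.7 V, so it is off. The assumption is consistent.

Only D2 conducts; I_R ≈ 2.4 mA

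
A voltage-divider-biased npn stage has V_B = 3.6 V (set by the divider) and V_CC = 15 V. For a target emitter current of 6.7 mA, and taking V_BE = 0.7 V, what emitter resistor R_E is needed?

R_E ≈ 0.43 kΩ

V_E = V_B − V_BE = 3.6 − 0.7 = 2.9 V.
R_E = V_E / I_E = 2.9 / 6.7 = 0.433 kΩ.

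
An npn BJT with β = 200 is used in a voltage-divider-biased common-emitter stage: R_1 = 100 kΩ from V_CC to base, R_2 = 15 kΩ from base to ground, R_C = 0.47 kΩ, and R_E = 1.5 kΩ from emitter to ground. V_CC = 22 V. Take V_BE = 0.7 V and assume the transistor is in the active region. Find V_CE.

Thevenize the base divider: V_Th = V_CC·R_2/(R_1+R_2) = 22×15/115 = 2.87 V, R_Th = R_1‖R_2 = 13 kΩ.
Base-emitter loop: V_Th = I_B·R_Th + V_BE + (β+1)I_B·R_E, so I_B = (2.87 − 0.7) / (13 + 201×1.5) = 0.0069 mA.
I_C = β·I_B = 200×0.0069 = 1.38 mA, and I_E = (β+1)I_B = 1.39 mA.
V_CE = V_CC − I_C·R_C − I_E·R_E = 22 − 1.38×0.47 − 1.39×1.5 = 19.3 V.
V_CE = 19.3 V > 0.2 V confirms active-region operation.

V_CE ≈ 19 V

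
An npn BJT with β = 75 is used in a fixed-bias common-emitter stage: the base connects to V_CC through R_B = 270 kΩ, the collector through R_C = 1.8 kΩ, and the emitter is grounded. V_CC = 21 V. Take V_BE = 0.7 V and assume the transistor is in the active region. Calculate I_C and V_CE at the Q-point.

Base loop: V_CC = I_B·R_B + V_BE, so I_B = (21 − 0.7)/270 kΩ = 0.0752 mA.
In the active region I_C = β·I_B = 75 × 0.0752 = 5.64 mA.
Collector loop: V_CE = V_CC − I_C·R_C = 21 − 5.64×1.8 = 10.8 V.
Since V_CE = 10.8 V > V_CE(sat) ≈ 0.2 V, the transistor is in the active region as assumed.

I_C ≈ 5.6 mA, V_CE ≈ 11 V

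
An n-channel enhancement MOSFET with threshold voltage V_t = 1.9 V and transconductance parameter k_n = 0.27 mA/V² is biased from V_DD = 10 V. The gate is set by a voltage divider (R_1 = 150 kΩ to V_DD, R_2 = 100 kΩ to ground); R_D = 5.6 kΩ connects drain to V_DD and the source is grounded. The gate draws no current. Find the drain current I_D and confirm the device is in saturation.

I_D ≈ 0.6 mA

V_G = V_DD·R_2/(R_1+R_2) = 10×100/250 = 4 V. With the source grounded, V_GS = V_G = 4 V.
Assume saturation: I_D = (k_n/2)(V_GS − V_t)² = (0.27/2)×(4 − 1.9)² = 0.135×2.1² = 0.595 mA.
V_DS = V_DD − I_D·R_D = 10 − 0.595×5.6 = 6.67 V.
Saturation requires V_DS ≥ V_GS − V_t = 2.1 V; 6.67 ≥ 2.1 ✓.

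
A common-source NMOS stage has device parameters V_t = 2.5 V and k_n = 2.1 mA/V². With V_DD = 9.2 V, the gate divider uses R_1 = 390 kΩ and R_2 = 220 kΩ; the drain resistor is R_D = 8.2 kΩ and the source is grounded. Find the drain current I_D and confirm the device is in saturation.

V_G = V_DD·R_2/(R_1+R_2) = 9.2×220/610 = 3.32 V. With the source grounded, V_GS = V_G = 3.32 V.
Assume saturation: I_D = (k_n/2)(V_GS − V_t)² = (2.1/2)×(3.32 − 2.5)² = 1.05×0.818² = 0.703 mA.
V_DS = V_DD − I_D·R_D = 9.2 − 0.703×8.2 = 3.44 V.
Saturation requires V_DS ≥ V_GS − V_t = 0.818 V; 3.44 ≥ 0.818 ✓.

I_D ≈ 0.7 mA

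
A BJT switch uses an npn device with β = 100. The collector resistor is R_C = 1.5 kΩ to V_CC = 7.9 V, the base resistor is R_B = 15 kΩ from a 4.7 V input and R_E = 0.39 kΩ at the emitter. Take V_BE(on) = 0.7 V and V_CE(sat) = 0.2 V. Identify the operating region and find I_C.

Assume active: I_B = (4.7 − 0.7)/(15 + 101×0.39) = 0.0735 mA, I_C = β·I_B = 7.35 mA.
Then V_CE = 7.9 − 7.35×1.5 − 7.43×0.39 = -6.03 V < 0.2 V — the active assumption fails.
Re-solve with V_CE = 0.2 V. KCL at the emitter: V_E/R_E = (V_BB−0.7−V_E)/R_B + (V_CC−0.2−V_E)/R_C, giving V_E = 1.64 V.
I_C = (V_CC − 0.2 − V_E)/R_C = (7.7 − 1.64)/1.5 = 4.04 mA.
Check: I_B = (4 − 1.64)/15 = 0.157 mA, and β·I_B = 15.7 mA > I_C, confirming saturation.

saturation; I_C ≈ 4 mA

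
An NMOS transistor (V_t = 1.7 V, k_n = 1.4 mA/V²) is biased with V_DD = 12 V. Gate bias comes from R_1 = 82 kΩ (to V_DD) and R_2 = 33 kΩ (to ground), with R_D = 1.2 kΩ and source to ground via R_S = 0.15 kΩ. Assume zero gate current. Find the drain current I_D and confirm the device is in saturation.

I_D ≈ 1.6 mA

V_G = V_DD·R_2/(R_1+R_2) = 12×33/115 = 3.44 V.
Assume saturation: I_D = (k_n/2)(V_GS − V_t)² with V_GS = V_G − I_D·R_S = 3.44 − 0.15·I_D.
Substituting gives 0.0158·I_D² − 1.37·I_D + 2.13 = 0, with roots I_D = 1.59 or 85.2 mA.
The root I_D = 85.2 mA gives V_GS = -9.33 V ≤ V_t, so take I_D = 1.59 mA.
Then V_GS = 3.21 V and V_DS = V_DD − I_D(R_D+R_S) = 12 − 1.59×1.35 = 9.86 V.
Saturation requires V_DS ≥ V_GS − V_t = 1.51 V; 9.86 ≥ 1.51 ✓.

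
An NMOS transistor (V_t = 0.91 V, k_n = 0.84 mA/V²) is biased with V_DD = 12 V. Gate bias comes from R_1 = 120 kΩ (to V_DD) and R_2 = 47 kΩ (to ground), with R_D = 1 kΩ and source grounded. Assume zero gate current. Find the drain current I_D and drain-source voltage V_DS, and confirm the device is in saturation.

V_G = V_DD·R_2/(R_1+R_2) = 12×47/167 = 3.38 V. With the source grounded, V_GS = V_G = 3.38 V.
Assume saturation: I_D = (k_n/2)(V_GS − V_t)² = (0.84/2)×(3.38 − 0.91)² = 0.42×2.47² = 2.56 mA.
V_DS = V_DD − I_D·R_D = 12 − 2.56×1 = 9.44 V.
Saturation requires V_DS ≥ V_GS − V_t = 2.47 V; 9.44 ≥ 2.47 ✓.

I_D ≈ 2.6 mA, V_DS ≈ 9.4 V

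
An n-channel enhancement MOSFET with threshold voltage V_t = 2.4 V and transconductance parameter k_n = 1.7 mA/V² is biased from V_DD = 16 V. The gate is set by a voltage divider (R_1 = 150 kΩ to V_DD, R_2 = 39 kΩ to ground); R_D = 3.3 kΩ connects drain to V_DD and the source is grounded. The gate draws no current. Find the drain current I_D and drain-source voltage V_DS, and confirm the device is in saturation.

V_G = V_DD·R_2/(R_1+R_2) = 16×39/189 = 3.3 V. With the source grounded, V_GS = V_G = 3.3 V.
Assume saturation: I_D = (k_n/2)(V_GS − V_t)² = (1.7/2)×(3.3 − 2.4)² = 0.85×0.902² = 0.691 mA.
V_DS = V_DD − I_D·R_D = 16 − 0.691×3.3 = 13.7 V.
Saturation requires V_DS ≥ V_GS − V_t = 0.902 V; 13.7 ≥ 0.902 ✓.

I_D ≈ 0.69 mA, V_DS ≈ 14 V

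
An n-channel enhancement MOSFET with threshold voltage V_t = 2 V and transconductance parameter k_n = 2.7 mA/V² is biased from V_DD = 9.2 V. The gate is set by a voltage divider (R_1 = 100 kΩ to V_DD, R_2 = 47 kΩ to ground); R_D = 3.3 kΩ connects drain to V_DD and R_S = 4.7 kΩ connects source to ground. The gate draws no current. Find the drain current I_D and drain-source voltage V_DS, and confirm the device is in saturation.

V_G = V_DD·R_2/(R_1+R_2) = 9.2×47/147 = 2.94 V.
Assume saturation: I_D = (k_n/2)(V_GS − V_t)² with V_GS = V_G − I_D·R_S = 2.94 − 4.7·I_D.
Substituting gives 29.8·I_D² − 12.9·I_D + 1.2 = 0, with roots I_D = 0.133 or 0.301 mA.
The root I_D = 0.301 mA gives V_GS = 1.53 V ≤ V_t, so take I_D = 0.133 mA.
Then V_GS = 2.31 V and V_DS = V_DD − I_D(R_D+R_S) = 9.2 − 0.133×8 = 8.13 V.
Saturation requires V_DS ≥ V_GS − V_t = 0.314 V; 8.13 ≥ 0.314 ✓.

I_D ≈ 0.13 mA, V_DS ≈ 8.1 V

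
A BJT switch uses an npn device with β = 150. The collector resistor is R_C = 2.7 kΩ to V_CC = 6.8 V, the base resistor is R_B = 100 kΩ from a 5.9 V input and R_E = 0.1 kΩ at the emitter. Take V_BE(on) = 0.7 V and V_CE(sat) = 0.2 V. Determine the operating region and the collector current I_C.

Assume active: I_B = (5.9 − 0.7)/(100 + 151×0.1) = 0.0452 mA, I_C = β·I_B = 6.78 mA.
Then V_CE = 6.8 − 6.78×2.7 − 6.82×0.1 = -12.2 V < 0.2 V — the active assumption fails.
Re-solve with V_CE = 0.2 V. KCL at the emitter: V_E/R_E = (V_BB−0.7−V_E)/R_B + (V_CC−0.2−V_E)/R_C, giving V_E = 0.24 V.
I_C = (V_CC − 0.2 − V_E)/R_C = (6.6 − 0.24)/2.7 = 2.36 mA.
Check: I_B = (5.2 − 0.24)/100 = 0.0496 mA, and β·I_B = 7.44 mA > I_C, confirming saturation.

saturation; I_C ≈ 2.4 mA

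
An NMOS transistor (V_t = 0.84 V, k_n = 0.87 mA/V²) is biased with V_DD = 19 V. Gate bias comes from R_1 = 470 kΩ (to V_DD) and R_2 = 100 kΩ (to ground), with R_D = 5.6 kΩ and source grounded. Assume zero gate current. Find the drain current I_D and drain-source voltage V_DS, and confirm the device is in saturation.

I_D ≈ 2.7 mA, V_DS ≈ 3.9 V

V_G = V_DD·R_2/(R_1+R_2) = 19×100/570 = 3.33 V. With the source grounded, V_GS = V_G = 3.33 V.
Assume saturation: I_D = (k_n/2)(V_GS − V_t)² = (0.87/2)×(3.33 − 0.84)² = 0.435×2.49² = 2.7 mA.
V_DS = V_DD − I_D·R_D = 19 − 2.7×5.6 = 3.86 V.
Saturation requires V_DS ≥ V_GS − V_t = 2.49 V; 3.86 ≥ 2.49 ✓.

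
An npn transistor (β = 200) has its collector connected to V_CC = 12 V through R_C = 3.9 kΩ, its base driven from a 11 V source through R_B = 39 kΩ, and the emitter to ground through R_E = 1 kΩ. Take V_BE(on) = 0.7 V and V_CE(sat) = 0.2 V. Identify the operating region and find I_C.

Assume active: I_B = (11 − 0.7)/(39 + 201×1) = 0.0429 mA, I_C = β·I_B = 8.58 mA.
Then V_CE = 12 − 8.58×3.9 − 8.63×1 = -30.1 V < 0.2 V — the active assumption fails.
Re-solve with V_CE = 0.2 V. KCL at the emitter: V_E/R_E = (V_BB−0.7−V_E)/R_B + (V_CC−0.2−V_E)/R_C, giving V_E = 2.57 V.
I_C = (V_CC − 0.2 − V_E)/R_C = (11.8 − 2.57)/3.9 = 2.37 mA.
Check: I_B = (10.3 − 2.57)/39 = 0.198 mA, and β·I_B = 39.7 mA > I_C, confirming saturation.

saturation; I_C ≈ 2.4 mA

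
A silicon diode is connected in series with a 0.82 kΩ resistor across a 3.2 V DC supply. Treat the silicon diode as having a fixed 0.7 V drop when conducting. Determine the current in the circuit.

KVL around the loop: 3.2 = V_D + I·R = 0.7 + I × 0.82 kΩ.
So I = (3.2 − 0.7) / 0.82 kΩ = 2.5 / 0.82 = 3.05 mA.

I ≈ 3 mA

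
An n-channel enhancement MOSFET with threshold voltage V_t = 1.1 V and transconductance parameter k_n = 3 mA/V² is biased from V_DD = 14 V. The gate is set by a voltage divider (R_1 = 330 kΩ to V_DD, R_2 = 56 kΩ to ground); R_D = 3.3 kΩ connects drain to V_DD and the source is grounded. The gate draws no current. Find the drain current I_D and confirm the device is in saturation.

V_G = V_DD·R_2/(R_1+R_2) = 14×56/386 = 2.03 V. With the source grounded, V_GS = V_G = 2.03 V.
Assume saturation: I_D = (k_n/2)(V_GS − V_t)² = (3/2)×(2.03 − 1.1)² = 1.5×0.931² = 1.3 mA.
V_DS = V_DD − I_D·R_D = 14 − 1.3×3.3 = 9.71 V.
Saturation requires V_DS ≥ V_GS − V_t = 0.931 V; 9.71 ≥ 0.931 ✓.

I_D ≈ 1.3 mA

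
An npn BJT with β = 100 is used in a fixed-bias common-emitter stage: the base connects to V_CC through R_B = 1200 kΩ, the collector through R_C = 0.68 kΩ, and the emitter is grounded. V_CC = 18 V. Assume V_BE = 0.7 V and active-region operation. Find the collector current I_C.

I_C ≈ 1.4 mA

Base loop: V_CC = I_B·R_B + V_BE, so I_B = (18 − 0.7)/1200 kΩ = 0.0144 mA.
In the active region I_C = β·I_B = 100 × 0.0144 = 1.44 mA.
Collector loop: V_CE = V_CC − I_C·R_C = 18 − 1.44×0.68 = 17 V.
Since V_CE = 17 V > V_CE(sat) ≈ 0.2 V, the transistor is in the active region as assumed.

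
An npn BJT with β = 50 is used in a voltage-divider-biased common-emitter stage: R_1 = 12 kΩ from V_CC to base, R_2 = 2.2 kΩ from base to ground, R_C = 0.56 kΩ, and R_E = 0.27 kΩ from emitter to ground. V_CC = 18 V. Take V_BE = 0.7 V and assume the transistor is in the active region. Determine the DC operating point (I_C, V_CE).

Thevenize the base divider: V_Th = V_CC·R_2/(R_1+R_2) = 18×2.2/14.2 = 2.79 V, R_Th = R_1‖R_2 = 1.86 kΩ.
Base-emitter loop: V_Th = I_B·R_Th + V_BE + (β+1)I_B·R_E, so I_B = (2.79 − 0.7) / (1.86 + 51×0.27) = 0.134 mA.
I_C = β·I_B = 50×0.134 = 6.68 mA, and I_E = (β+1)I_B = 6.82 mA.
V_CE = V_CC − I_C·R_C − I_E·R_E = 18 − 6.68×0.56 − 6.82×0.27 = 12.4 V.
V_CE = 12.4 V > 0.2 V confirms active-region operation.

I_C ≈ 6.7 mA, V_CE ≈ 12 V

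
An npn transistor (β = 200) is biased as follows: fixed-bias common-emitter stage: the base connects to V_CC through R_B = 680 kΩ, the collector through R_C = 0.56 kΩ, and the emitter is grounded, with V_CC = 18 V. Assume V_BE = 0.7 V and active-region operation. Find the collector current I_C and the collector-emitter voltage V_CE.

Base loop: V_CC = I_B·R_B + V_BE, so I_B = (18 − 0.7)/680 kΩ = 0.0254 mA.
In the active region I_C = β·I_B = 200 × 0.0254 = 5.09 mA.
Collector loop: V_CE = V_CC − I_C·R_C = 18 − 5.09×0.56 = 15.2 V.
Since V_CE = 15.2 V > V_CE(sat) ≈ 0.2 V, the transistor is in the active region as assumed.

I_C ≈ 5.1 mA, V_CE ≈ 15 V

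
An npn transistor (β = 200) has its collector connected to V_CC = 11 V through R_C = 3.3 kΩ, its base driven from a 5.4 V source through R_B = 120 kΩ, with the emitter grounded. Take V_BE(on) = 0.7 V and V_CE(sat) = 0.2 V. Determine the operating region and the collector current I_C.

saturation; I_C ≈ 3.3 mA

Assume active: I_B = (5.4 − 0.7)/120 = 0.0392 mA, giving I_C = β·I_B = 7.83 mA.
But then V_CE = 11 − 7.83×3.3 = -14.9 V < V_CE(sat) = 0.2 V — impossible in the active region.
So the transistor is saturated. With V_CE = 0.2 V, I_C = (V_CC − 0.2)/R_C = 10.8/3.3 = 3.27 mA.
Check: β·I_B = 7.83 mA > I_C = 3.27 mA, confirming saturation.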